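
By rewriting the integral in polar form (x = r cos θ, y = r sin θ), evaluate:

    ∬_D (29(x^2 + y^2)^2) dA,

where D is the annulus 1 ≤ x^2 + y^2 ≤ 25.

The region D is 1 ≤ r ≤ 5, 0 ≤ θ ≤ 2π in polar coordinates, where x = r cos(θ), y = r sin(θ), and dA = r dr dθ.

Under the substitution, the integrand becomes 29r^4, so

    ∬_D (29(x^2 + y^2)^2) dA = ∫_{0}^{2π} ∫_{1}^{5} (29r^4) · r dr dθ.

Inner integral (in r): ∫_{1}^{5} (29r^4) · r dr = 75516.

Outer integral (in θ): ∫_{0}^{2π} (75516) dθ = 151032π.

Therefore ∬_D (29(x^2 + y^2)^2) dA = 151032π.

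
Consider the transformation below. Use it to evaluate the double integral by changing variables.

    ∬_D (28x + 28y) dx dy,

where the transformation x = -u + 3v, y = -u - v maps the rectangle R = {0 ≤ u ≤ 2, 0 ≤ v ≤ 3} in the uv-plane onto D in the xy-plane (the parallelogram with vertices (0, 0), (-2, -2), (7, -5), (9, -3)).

Compute the Jacobian determinant of (x, y) with respect to (u, v):

    ∂(x,y)/∂(u,v) = | -1  3 | = (-1)(-1) - (3)(-1) = 4.
                   | -1  -1 |

Its absolute value is |J| = 4 (the area scaling factor).

Substituting x = -u + 3v, y = -u - v into the integrand,

    28x + 28y → -56u + 56v,

so the integral becomes

    ∬_R (-56u + 56v) · |J| du dv = ∫_0^2 ∫_0^3 (-224u + 224v) dv du.

Inner (v): 1008 - 672u.
Outer (u): 672.

Therefore ∬_D (28x + 28y) dx dy = 672.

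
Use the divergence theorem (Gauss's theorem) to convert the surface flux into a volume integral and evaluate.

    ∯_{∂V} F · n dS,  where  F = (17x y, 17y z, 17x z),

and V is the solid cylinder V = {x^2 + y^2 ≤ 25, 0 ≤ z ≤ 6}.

By the divergence theorem,

    ∯_{∂V} F · n dS = ∭_V (∇ · F) dV.

Compute the divergence:
    ∇ · F = ∂F_x/∂x + ∂F_y/∂y + ∂F_z/∂z = 17y + 17z + 17x = 17x + 17y + 17z.

In cylindrical coordinates, x = r cos(θ), y = r sin(θ), z = z, dV = r dr dθ dz, with 0 ≤ r ≤ 5, 0 ≤ θ ≤ 2π, 0 ≤ z ≤ 6.

The integrand, after substitution and multiplying by the volume element, becomes (17sqrt(2)r sin(θ + π/4) + 17z) · r, so

    ∭_V (∇·F) dV = ∫_0^{2π} ∫_0^{5} ∫_0^{6} (17sqrt(2)r sin(θ + π/4) + 17z) · r dz dr dθ.

Inner (z from 0 to 6): 102r (sqrt(2)r sin(θ + π/4) + 3).
Middle (r from 0 to 5): 4250sqrt(2)sin(θ + π/4) + 3825.
Outer (θ from 0 to 2π): 7650π.

Therefore ∯_{∂V} F · n dS = 7650π.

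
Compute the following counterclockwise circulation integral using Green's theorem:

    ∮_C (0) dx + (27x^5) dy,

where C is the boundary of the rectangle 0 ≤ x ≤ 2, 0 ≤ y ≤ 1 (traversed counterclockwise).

Green's theorem converts the closed line integral into a double integral over the enclosed region D:

    ∮_C P dx + Q dy = ∬_D (∂Q/∂x - ∂P/∂y) dA.

Here P = 0, Q = 27x^5, so

    ∂Q/∂x = 135x^4,    ∂P/∂y = 0,
    ∂Q/∂x - ∂P/∂y = 135x^4.

D is the region 0 ≤ x ≤ 2, 0 ≤ y ≤ 1. Evaluating the double integral:

    ∬_D (135x^4) dA = ∫_0^{2} ∫_0^{1} (135x^4) dy dx.

Inner (y from 0 to 1): 135x^4.
Outer (x from 0 to 2): 864.

Therefore ∮_C P dx + Q dy = 864.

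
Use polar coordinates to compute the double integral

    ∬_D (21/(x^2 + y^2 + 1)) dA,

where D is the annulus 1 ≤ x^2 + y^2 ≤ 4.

The region D is 1 ≤ r ≤ 2, 0 ≤ θ ≤ 2π in polar coordinates, where x = r cos(θ), y = r sin(θ), and dA = r dr dθ.

Under the substitution, the integrand becomes 21/(r^2 + 1), so

    ∬_D (21/(x^2 + y^2 + 1)) dA = ∫_{0}^{2π} ∫_{1}^{2} (21/(r^2 + 1)) · r dr dθ.

Inner integral (in r): ∫_{1}^{2} (21/(r^2 + 1)) · r dr = log(9765625sqrt(10)/2048).

Outer integral (in θ): ∫_{0}^{2π} (log(9765625sqrt(10)/2048)) dθ = log((9765625sqrt(10)/2048)^(2π)).

Therefore ∬_D (21/(x^2 + y^2 + 1)) dA = log((9765625sqrt(10)/2048)^(2π)).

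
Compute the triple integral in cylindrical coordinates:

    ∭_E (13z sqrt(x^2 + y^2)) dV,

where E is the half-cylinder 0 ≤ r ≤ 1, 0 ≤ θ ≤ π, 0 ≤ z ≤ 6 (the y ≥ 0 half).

In cylindrical coordinates, x = r cos(θ), y = r sin(θ), z = z, and dV = r dr dθ dz.

The integrand becomes 13r z, so

    ∭_E (13z sqrt(x^2 + y^2)) dV = ∫_{0}^{π} ∫_{0}^{1} ∫_{0}^{6} (13r z) · r dz dr dθ.

Inner (z): 234r^2.
Middle (r from 0 to 1): 78.
Outer (θ): 78π.

Therefore the triple integral equals 78π.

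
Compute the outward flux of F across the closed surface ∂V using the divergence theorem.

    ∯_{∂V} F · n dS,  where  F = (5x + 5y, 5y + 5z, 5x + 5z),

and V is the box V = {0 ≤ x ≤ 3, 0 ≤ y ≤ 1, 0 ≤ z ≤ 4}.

By the divergence theorem,

    ∯_{∂V} F · n dS = ∭_V (∇ · F) dV.

Compute the divergence:
    ∇ · F = ∂F_x/∂x + ∂F_y/∂y + ∂F_z/∂z = 5 + 5 + 5 = 15.

V is a rectangular box, so dV = dx dy dz with 0 ≤ x ≤ 3, 0 ≤ y ≤ 1, 0 ≤ z ≤ 4.

Integrate (15) over V as an iterated integral:

    ∭_V (∇·F) dV = ∫_0^{3} ∫_0^{1} ∫_0^{4} (15) dz dy dx.

Inner (z from 0 to 4): 60.
Middle (y from 0 to 1): 60.
Outer (x from 0 to 3): 180.

Therefore ∯_{∂V} F · n dS = 180.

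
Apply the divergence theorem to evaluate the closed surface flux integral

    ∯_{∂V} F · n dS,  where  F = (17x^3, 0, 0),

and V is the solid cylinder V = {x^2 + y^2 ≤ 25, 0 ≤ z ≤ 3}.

By the divergence theorem,

    ∯_{∂V} F · n dS = ∭_V (∇ · F) dV.

Compute the divergence:
    ∇ · F = ∂F_x/∂x + ∂F_y/∂y + ∂F_z/∂z = 51x^2 + 0 + 0 = 51x^2.

In cylindrical coordinates, x = r cos(θ), y = r sin(θ), z = z, dV = r dr dθ dz, with 0 ≤ r ≤ 5, 0 ≤ θ ≤ 2π, 0 ≤ z ≤ 3.

The integrand, after substitution and multiplying by the volume element, becomes (51r^2cos(θ)^2) · r, so

    ∭_V (∇·F) dV = ∫_0^{2π} ∫_0^{5} ∫_0^{3} (51r^2cos(θ)^2) · r dz dr dθ.

Inner (z from 0 to 3): 153r^3cos(θ)^2.
Middle (r from 0 to 5): 95625cos(θ)^2/4.
Outer (θ from 0 to 2π): 95625π/4.

Therefore ∯_{∂V} F · n dS = 95625π/4.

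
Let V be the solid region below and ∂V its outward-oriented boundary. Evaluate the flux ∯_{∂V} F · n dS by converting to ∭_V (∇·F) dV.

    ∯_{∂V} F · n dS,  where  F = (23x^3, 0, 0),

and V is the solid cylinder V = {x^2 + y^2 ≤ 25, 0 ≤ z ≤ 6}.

By the divergence theorem,

    ∯_{∂V} F · n dS = ∭_V (∇ · F) dV.

Compute the divergence:
    ∇ · F = ∂F_x/∂x + ∂F_y/∂y + ∂F_z/∂z = 69x^2 + 0 + 0 = 69x^2.

In cylindrical coordinates, x = r cos(θ), y = r sin(θ), z = z, dV = r dr dθ dz, with 0 ≤ r ≤ 5, 0 ≤ θ ≤ 2π, 0 ≤ z ≤ 6.

The integrand, after substitution and multiplying by the volume element, becomes (69r^2cos(θ)^2) · r, so

    ∭_V (∇·F) dV = ∫_0^{2π} ∫_0^{5} ∫_0^{6} (69r^2cos(θ)^2) · r dz dr dθ.

Inner (z from 0 to 6): 414r^3cos(θ)^2.
Middle (r from 0 to 5): 129375cos(θ)^2/2.
Outer (θ from 0 to 2π): 129375π/2.

Therefore ∯_{∂V} F · n dS = 129375π/2.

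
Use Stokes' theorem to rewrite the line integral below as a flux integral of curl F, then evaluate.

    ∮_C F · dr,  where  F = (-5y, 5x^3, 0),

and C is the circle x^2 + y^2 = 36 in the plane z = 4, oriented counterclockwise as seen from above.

Let S be the flat disk x^2 + y^2 ≤ 36 in the plane z = 4, with upward unit normal n̂ = ẑ. By Stokes' theorem,

    ∮_C F · dr = ∬_S (∇ × F) · n̂ dS = ∬_D (curl F)_z dA,

where D is the disk x^2 + y^2 ≤ 36.

Compute the curl of F = (-5y, 5x^3, 0):
    (∇ × F)_x = ∂F_z/∂y - ∂F_y/∂z = 0,
    (∇ × F)_y = ∂F_x/∂z - ∂F_z/∂x = 0,
    (∇ × F)_z = ∂F_y/∂x - ∂F_x/∂y = 15x^2 + 5.

On z = 4, (curl F)_z = 15x^2 + 5.

Convert to polar (x = r cos θ, y = r sin θ, dA = r dr dθ); the integrand becomes 15r^2cos(θ)^2 + 5, so

    ∬_D (curl F)_z dA = ∫_0^{2π} ∫_0^{6} (15r^2cos(θ)^2 + 5) · r dr dθ.

Inner (r from 0 to 6): 4860cos(θ)^2 + 90.
Outer (θ from 0 to 2π): 5040π.

Therefore ∮_C F · dr = 5040π.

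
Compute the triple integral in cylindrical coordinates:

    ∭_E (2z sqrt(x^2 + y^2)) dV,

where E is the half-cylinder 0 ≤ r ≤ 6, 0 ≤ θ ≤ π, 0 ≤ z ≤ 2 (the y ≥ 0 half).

In cylindrical coordinates, x = r cos(θ), y = r sin(θ), z = z, and dV = r dr dθ dz.

The integrand becomes 2r z, so

    ∭_E (2z sqrt(x^2 + y^2)) dV = ∫_{0}^{π} ∫_{0}^{6} ∫_{0}^{2} (2r z) · r dz dr dθ.

Inner (z): 4r^2.
Middle (r from 0 to 6): 288.
Outer (θ): 288π.

Therefore the triple integral equals 288π.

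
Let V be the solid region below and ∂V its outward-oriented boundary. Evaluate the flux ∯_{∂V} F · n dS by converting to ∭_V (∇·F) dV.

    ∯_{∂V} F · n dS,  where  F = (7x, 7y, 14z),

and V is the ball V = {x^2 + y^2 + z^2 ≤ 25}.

By the divergence theorem,

    ∯_{∂V} F · n dS = ∭_V (∇ · F) dV.

Compute the divergence:
    ∇ · F = ∂F_x/∂x + ∂F_y/∂y + ∂F_z/∂z = 7 + 7 + 14 = 28.

In spherical coordinates, x = ρ sin(φ) cos(θ), y = ρ sin(φ) sin(θ), z = ρ cos(φ), dV = ρ^2 sin(φ) dρ dφ dθ, with 0 ≤ ρ ≤ 5, 0 ≤ φ ≤ π, 0 ≤ θ ≤ 2π.

The integrand, after substitution and multiplying by the volume element, becomes (28) · ρ^2 sin(φ), so

    ∭_V (∇·F) dV = ∫_0^{2π} ∫_0^{π} ∫_0^{5} (28) · ρ^2 sin(φ) dρ dφ dθ.

Inner (ρ from 0 to 5): 3500sin(φ)/3.
Middle (φ from 0 to π): 7000/3.
Outer (θ from 0 to 2π): 14000π/3.

Therefore ∯_{∂V} F · n dS = 14000π/3.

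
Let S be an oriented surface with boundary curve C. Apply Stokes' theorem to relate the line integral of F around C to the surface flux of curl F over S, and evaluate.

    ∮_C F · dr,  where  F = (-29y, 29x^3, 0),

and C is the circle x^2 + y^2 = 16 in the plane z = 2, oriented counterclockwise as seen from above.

Let S be the flat disk x^2 + y^2 ≤ 16 in the plane z = 2, with upward unit normal n̂ = ẑ. By Stokes' theorem,

    ∮_C F · dr = ∬_S (∇ × F) · n̂ dS = ∬_D (curl F)_z dA,

where D is the disk x^2 + y^2 ≤ 16.

Compute the curl of F = (-29y, 29x^3, 0):
    (∇ × F)_x = ∂F_z/∂y - ∂F_y/∂z = 0,
    (∇ × F)_y = ∂F_x/∂z - ∂F_z/∂x = 0,
    (∇ × F)_z = ∂F_y/∂x - ∂F_x/∂y = 87x^2 + 29.

On z = 2, (curl F)_z = 87x^2 + 29.

Convert to polar (x = r cos θ, y = r sin θ, dA = r dr dθ); the integrand becomes 87r^2cos(θ)^2 + 29, so

    ∬_D (curl F)_z dA = ∫_0^{2π} ∫_0^{4} (87r^2cos(θ)^2 + 29) · r dr dθ.

Inner (r from 0 to 4): 5568cos(θ)^2 + 232.
Outer (θ from 0 to 2π): 6032π.

Therefore ∮_C F · dr = 6032π.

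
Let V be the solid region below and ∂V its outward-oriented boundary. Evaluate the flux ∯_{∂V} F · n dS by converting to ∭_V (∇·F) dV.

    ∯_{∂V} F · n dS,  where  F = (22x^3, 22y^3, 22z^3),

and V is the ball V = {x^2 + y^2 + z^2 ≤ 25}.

By the divergence theorem,

    ∯_{∂V} F · n dS = ∭_V (∇ · F) dV.

Compute the divergence:
    ∇ · F = ∂F_x/∂x + ∂F_y/∂y + ∂F_z/∂z = 66x^2 + 66y^2 + 66z^2.

In spherical coordinates, x = ρ sin(φ) cos(θ), y = ρ sin(φ) sin(θ), z = ρ cos(φ), dV = ρ^2 sin(φ) dρ dφ dθ, with 0 ≤ ρ ≤ 5, 0 ≤ φ ≤ π, 0 ≤ θ ≤ 2π.

The integrand, after substitution and multiplying by the volume element, becomes (66ρ^2) · ρ^2 sin(φ), so

    ∭_V (∇·F) dV = ∫_0^{2π} ∫_0^{π} ∫_0^{5} (66ρ^2) · ρ^2 sin(φ) dρ dφ dθ.

Inner (ρ from 0 to 5): 41250sin(φ).
Middle (φ from 0 to π): 82500.
Outer (θ from 0 to 2π): 165000π.

Therefore ∯_{∂V} F · n dS = 165000π.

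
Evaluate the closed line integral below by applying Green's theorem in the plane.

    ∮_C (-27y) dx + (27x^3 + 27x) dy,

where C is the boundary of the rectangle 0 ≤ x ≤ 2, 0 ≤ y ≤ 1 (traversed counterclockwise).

Green's theorem converts the closed line integral into a double integral over the enclosed region D:

    ∮_C P dx + Q dy = ∬_D (∂Q/∂x - ∂P/∂y) dA.

Here P = -27y, Q = 27x^3 + 27x, so

    ∂Q/∂x = 81x^2 + 27,    ∂P/∂y = -27,
    ∂Q/∂x - ∂P/∂y = 81x^2 + 54.

D is the region 0 ≤ x ≤ 2, 0 ≤ y ≤ 1. Evaluating the double integral:

    ∬_D (81x^2 + 54) dA = ∫_0^{2} ∫_0^{1} (81x^2 + 54) dy dx.

Inner (y from 0 to 1): 81x^2 + 54.
Outer (x from 0 to 2): 324.

Therefore ∮_C P dx + Q dy = 324.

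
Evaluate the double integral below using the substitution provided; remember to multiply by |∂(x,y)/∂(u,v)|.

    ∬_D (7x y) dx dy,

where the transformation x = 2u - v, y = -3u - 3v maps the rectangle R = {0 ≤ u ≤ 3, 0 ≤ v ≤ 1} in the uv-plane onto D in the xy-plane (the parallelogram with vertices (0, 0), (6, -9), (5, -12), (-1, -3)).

Compute the Jacobian determinant of (x, y) with respect to (u, v):

    ∂(x,y)/∂(u,v) = | 2  -1 | = (2)(-3) - (-1)(-3) = -9.
                   | -3  -3 |

Its absolute value is |J| = 9 (the area scaling factor).

Substituting x = 2u - v, y = -3u - 3v into the integrand,

    7x y → -42u^2 - 21u v + 21v^2,

so the integral becomes

    ∬_R (-42u^2 - 21u v + 21v^2) · |J| du dv = ∫_0^3 ∫_0^1 (-378u^2 - 189u v + 189v^2) dv du.

Inner (v): -378u^2 - 189u/2 + 63.
Outer (u): -14553/4.

Therefore ∬_D (7x y) dx dy = -14553/4.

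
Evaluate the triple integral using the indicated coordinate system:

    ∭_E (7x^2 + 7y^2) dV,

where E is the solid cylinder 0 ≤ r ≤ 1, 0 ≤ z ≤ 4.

In cylindrical coordinates, x = r cos(θ), y = r sin(θ), z = z, and dV = r dr dθ dz.

The integrand becomes 7r^2, so

    ∭_E (7x^2 + 7y^2) dV = ∫_{0}^{2π} ∫_{0}^{1} ∫_{0}^{4} (7r^2) · r dz dr dθ.

Inner (z): 28r^3.
Middle (r from 0 to 1): 7.
Outer (θ): 14π.

Therefore the triple integral equals 14π.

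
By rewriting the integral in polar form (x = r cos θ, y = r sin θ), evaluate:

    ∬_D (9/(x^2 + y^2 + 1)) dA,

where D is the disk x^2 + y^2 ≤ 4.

The region D is 0 ≤ r ≤ 2, 0 ≤ θ ≤ 2π in polar coordinates, where x = r cos(θ), y = r sin(θ), and dA = r dr dθ.

Under the substitution, the integrand becomes 9/(r^2 + 1), so

    ∬_D (9/(x^2 + y^2 + 1)) dA = ∫_{0}^{2π} ∫_{0}^{2} (9/(r^2 + 1)) · r dr dθ.

Inner integral (in r): ∫_{0}^{2} (9/(r^2 + 1)) · r dr = 9log(5)/2.

Outer integral (in θ): ∫_{0}^{2π} (9log(5)/2) dθ = 9π log(5).

Therefore ∬_D (9/(x^2 + y^2 + 1)) dA = 9π log(5).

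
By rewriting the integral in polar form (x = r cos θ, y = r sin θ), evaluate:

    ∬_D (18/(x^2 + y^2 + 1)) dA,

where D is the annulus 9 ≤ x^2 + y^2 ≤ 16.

The region D is 3 ≤ r ≤ 4, 0 ≤ θ ≤ 2π in polar coordinates, where x = r cos(θ), y = r sin(θ), and dA = r dr dθ.

Under the substitution, the integrand becomes 18/(r^2 + 1), so

    ∬_D (18/(x^2 + y^2 + 1)) dA = ∫_{0}^{2π} ∫_{3}^{4} (18/(r^2 + 1)) · r dr dθ.

Inner integral (in r): ∫_{3}^{4} (18/(r^2 + 1)) · r dr = log(118587876497/1000000000).

Outer integral (in θ): ∫_{0}^{2π} (log(118587876497/1000000000)) dθ = log((118587876497/1000000000)^(2π)).

Therefore ∬_D (18/(x^2 + y^2 + 1)) dA = log((118587876497/1000000000)^(2π)).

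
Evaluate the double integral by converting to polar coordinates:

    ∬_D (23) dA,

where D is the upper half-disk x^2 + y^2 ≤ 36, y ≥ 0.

The region D is 0 ≤ r ≤ 6, 0 ≤ θ ≤ π in polar coordinates, where x = r cos(θ), y = r sin(θ), and dA = r dr dθ.

Under the substitution, the integrand becomes 23, so

    ∬_D (23) dA = ∫_{0}^{π} ∫_{0}^{6} (23) · r dr dθ.

Inner integral (in r): ∫_{0}^{6} (23) · r dr = 414.

Outer integral (in θ): ∫_{0}^{π} (414) dθ = 414π.

Therefore ∬_D (23) dA = 414π.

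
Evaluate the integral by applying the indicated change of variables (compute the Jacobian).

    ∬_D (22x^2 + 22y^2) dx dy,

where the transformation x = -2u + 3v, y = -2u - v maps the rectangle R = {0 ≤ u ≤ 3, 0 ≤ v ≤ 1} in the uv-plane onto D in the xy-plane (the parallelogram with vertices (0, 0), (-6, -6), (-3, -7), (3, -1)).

Compute the Jacobian determinant of (x, y) with respect to (u, v):

    ∂(x,y)/∂(u,v) = | -2  3 | = (-2)(-1) - (3)(-2) = 8.
                   | -2  -1 |

Its absolute value is |J| = 8 (the area scaling factor).

Substituting x = -2u + 3v, y = -2u - v into the integrand,

    22x^2 + 22y^2 → 176u^2 - 176u v + 220v^2,

so the integral becomes

    ∬_R (176u^2 - 176u v + 220v^2) · |J| du dv = ∫_0^3 ∫_0^1 (1408u^2 - 1408u v + 1760v^2) dv du.

Inner (v): 1408u^2 - 704u + 1760/3.
Outer (u): 11264.

Therefore ∬_D (22x^2 + 22y^2) dx dy = 11264.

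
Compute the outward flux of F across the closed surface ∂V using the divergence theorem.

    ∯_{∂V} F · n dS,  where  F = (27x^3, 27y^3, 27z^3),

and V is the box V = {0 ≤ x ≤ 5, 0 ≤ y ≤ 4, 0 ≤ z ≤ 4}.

By the divergence theorem,

    ∯_{∂V} F · n dS = ∭_V (∇ · F) dV.

Compute the divergence:
    ∇ · F = ∂F_x/∂x + ∂F_y/∂y + ∂F_z/∂z = 81x^2 + 81y^2 + 81z^2.

V is a rectangular box, so dV = dx dy dz with 0 ≤ x ≤ 5, 0 ≤ y ≤ 4, 0 ≤ z ≤ 4.

Integrate (81x^2 + 81y^2 + 81z^2) over V as an iterated integral:

    ∭_V (∇·F) dV = ∫_0^{5} ∫_0^{4} ∫_0^{4} (81x^2 + 81y^2 + 81z^2) dz dy dx.

Inner (z from 0 to 4): 324x^2 + 324y^2 + 1728.
Middle (y from 0 to 4): 1296x^2 + 13824.
Outer (x from 0 to 5): 123120.

Therefore ∯_{∂V} F · n dS = 123120.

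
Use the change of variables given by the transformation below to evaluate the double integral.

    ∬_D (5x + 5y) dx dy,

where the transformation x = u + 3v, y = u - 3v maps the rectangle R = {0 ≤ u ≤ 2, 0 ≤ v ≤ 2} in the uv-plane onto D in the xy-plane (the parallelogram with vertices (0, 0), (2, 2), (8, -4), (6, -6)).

Compute the Jacobian determinant of (x, y) with respect to (u, v):

    ∂(x,y)/∂(u,v) = | 1  3 | = (1)(-3) - (3)(1) = -6.
                   | 1  -3 |

Its absolute value is |J| = 6 (the area scaling factor).

Substituting x = u + 3v, y = u - 3v into the integrand,

    5x + 5y → 10u,

so the integral becomes

    ∬_R (10u) · |J| du dv = ∫_0^2 ∫_0^2 (60u) dv du.

Inner (v): 120u.
Outer (u): 240.

Therefore ∬_D (5x + 5y) dx dy = 240.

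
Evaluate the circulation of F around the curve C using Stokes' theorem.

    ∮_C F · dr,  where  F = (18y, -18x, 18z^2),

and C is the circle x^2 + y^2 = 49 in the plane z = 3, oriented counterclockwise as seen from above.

Let S be the flat disk x^2 + y^2 ≤ 49 in the plane z = 3, with upward unit normal n̂ = ẑ. By Stokes' theorem,

    ∮_C F · dr = ∬_S (∇ × F) · n̂ dS = ∬_D (curl F)_z dA,

where D is the disk x^2 + y^2 ≤ 49.

Compute the curl of F = (18y, -18x, 18z^2):
    (∇ × F)_x = ∂F_z/∂y - ∂F_y/∂z = 0,
    (∇ × F)_y = ∂F_x/∂z - ∂F_z/∂x = 0,
    (∇ × F)_z = ∂F_y/∂x - ∂F_x/∂y = -36.

On z = 3, (curl F)_z = -36.

Convert to polar (x = r cos θ, y = r sin θ, dA = r dr dθ); the integrand becomes -36, so

    ∬_D (curl F)_z dA = ∫_0^{2π} ∫_0^{7} (-36) · r dr dθ.

Inner (r from 0 to 7): -882.
Outer (θ from 0 to 2π): -1764π.

Therefore ∮_C F · dr = -1764π.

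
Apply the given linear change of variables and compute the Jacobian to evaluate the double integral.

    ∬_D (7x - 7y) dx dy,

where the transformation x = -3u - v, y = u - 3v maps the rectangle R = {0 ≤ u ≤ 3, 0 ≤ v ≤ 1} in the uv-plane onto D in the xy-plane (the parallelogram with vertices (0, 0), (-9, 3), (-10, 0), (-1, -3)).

Compute the Jacobian determinant of (x, y) with respect to (u, v):

    ∂(x,y)/∂(u,v) = | -3  -1 | = (-3)(-3) - (-1)(1) = 10.
                   | 1  -3 |

Its absolute value is |J| = 10 (the area scaling factor).

Substituting x = -3u - v, y = u - 3v into the integrand,

    7x - 7y → -28u + 14v,

so the integral becomes

    ∬_R (-28u + 14v) · |J| du dv = ∫_0^3 ∫_0^1 (-280u + 140v) dv du.

Inner (v): 70 - 280u.
Outer (u): -1050.

Therefore ∬_D (7x - 7y) dx dy = -1050.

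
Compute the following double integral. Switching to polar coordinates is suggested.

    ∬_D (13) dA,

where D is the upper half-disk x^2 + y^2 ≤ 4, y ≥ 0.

The region D is 0 ≤ r ≤ 2, 0 ≤ θ ≤ π in polar coordinates, where x = r cos(θ), y = r sin(θ), and dA = r dr dθ.

Under the substitution, the integrand becomes 13, so

    ∬_D (13) dA = ∫_{0}^{π} ∫_{0}^{2} (13) · r dr dθ.

Inner integral (in r): ∫_{0}^{2} (13) · r dr = 26.

Outer integral (in θ): ∫_{0}^{π} (26) dθ = 26π.

Therefore ∬_D (13) dA = 26π.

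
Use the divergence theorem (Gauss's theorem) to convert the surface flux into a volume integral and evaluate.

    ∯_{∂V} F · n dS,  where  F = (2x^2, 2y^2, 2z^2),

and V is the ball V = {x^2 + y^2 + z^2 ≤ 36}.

By the divergence theorem,

    ∯_{∂V} F · n dS = ∭_V (∇ · F) dV.

Compute the divergence:
    ∇ · F = ∂F_x/∂x + ∂F_y/∂y + ∂F_z/∂z = 4x + 4y + 4z.

In spherical coordinates, x = ρ sin(φ) cos(θ), y = ρ sin(φ) sin(θ), z = ρ cos(φ), dV = ρ^2 sin(φ) dρ dφ dθ, with 0 ≤ ρ ≤ 6, 0 ≤ φ ≤ π, 0 ≤ θ ≤ 2π.

The integrand, after substitution and multiplying by the volume element, becomes (4ρ (sqrt(2)sin(φ)sin(θ + π/4) + cos(φ))) · ρ^2 sin(φ), so

    ∭_V (∇·F) dV = ∫_0^{2π} ∫_0^{π} ∫_0^{6} (4ρ (sqrt(2)sin(φ)sin(θ + π/4) + cos(φ))) · ρ^2 sin(φ) dρ dφ dθ.

Inner (ρ from 0 to 6): 1296(sqrt(2)sin(φ)sin(θ + π/4) + cos(φ))sin(φ).
Middle (φ from 0 to π): 648sqrt(2)π sin(θ + π/4).
Outer (θ from 0 to 2π): 0.

Therefore ∯_{∂V} F · n dS = 0.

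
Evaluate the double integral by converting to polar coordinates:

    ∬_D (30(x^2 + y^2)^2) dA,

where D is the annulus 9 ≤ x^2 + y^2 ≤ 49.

The region D is 3 ≤ r ≤ 7, 0 ≤ θ ≤ 2π in polar coordinates, where x = r cos(θ), y = r sin(θ), and dA = r dr dθ.

Under the substitution, the integrand becomes 30r^4, so

    ∬_D (30(x^2 + y^2)^2) dA = ∫_{0}^{2π} ∫_{3}^{7} (30r^4) · r dr dθ.

Inner integral (in r): ∫_{3}^{7} (30r^4) · r dr = 584600.

Outer integral (in θ): ∫_{0}^{2π} (584600) dθ = 1169200π.

Therefore ∬_D (30(x^2 + y^2)^2) dA = 1169200π.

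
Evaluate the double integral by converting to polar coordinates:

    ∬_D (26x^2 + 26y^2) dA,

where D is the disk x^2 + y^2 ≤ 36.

The region D is 0 ≤ r ≤ 6, 0 ≤ θ ≤ 2π in polar coordinates, where x = r cos(θ), y = r sin(θ), and dA = r dr dθ.

Under the substitution, the integrand becomes 26r^2, so

    ∬_D (26x^2 + 26y^2) dA = ∫_{0}^{2π} ∫_{0}^{6} (26r^2) · r dr dθ.

Inner integral (in r): ∫_{0}^{6} (26r^2) · r dr = 8424.

Outer integral (in θ): ∫_{0}^{2π} (8424) dθ = 16848π.

Therefore ∬_D (26x^2 + 26y^2) dA = 16848π.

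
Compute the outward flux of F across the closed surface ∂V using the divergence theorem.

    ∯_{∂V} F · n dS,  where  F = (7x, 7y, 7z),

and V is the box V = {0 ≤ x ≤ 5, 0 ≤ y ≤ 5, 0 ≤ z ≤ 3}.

By the divergence theorem,

    ∯_{∂V} F · n dS = ∭_V (∇ · F) dV.

Compute the divergence:
    ∇ · F = ∂F_x/∂x + ∂F_y/∂y + ∂F_z/∂z = 7 + 7 + 7 = 21.

V is a rectangular box, so dV = dx dy dz with 0 ≤ x ≤ 5, 0 ≤ y ≤ 5, 0 ≤ z ≤ 3.

Integrate (21) over V as an iterated integral:

    ∭_V (∇·F) dV = ∫_0^{5} ∫_0^{5} ∫_0^{3} (21) dz dy dx.

Inner (z from 0 to 3): 63.
Middle (y from 0 to 5): 315.
Outer (x from 0 to 5): 1575.

Therefore ∯_{∂V} F · n dS = 1575.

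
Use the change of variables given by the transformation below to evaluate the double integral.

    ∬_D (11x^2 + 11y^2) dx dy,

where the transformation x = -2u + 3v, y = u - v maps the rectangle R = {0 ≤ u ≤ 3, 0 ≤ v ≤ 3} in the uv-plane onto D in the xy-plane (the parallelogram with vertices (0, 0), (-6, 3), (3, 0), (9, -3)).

Compute the Jacobian determinant of (x, y) with respect to (u, v):

    ∂(x,y)/∂(u,v) = | -2  3 | = (-2)(-1) - (3)(1) = -1.
                   | 1  -1 |

Its absolute value is |J| = 1 (the area scaling factor).

Substituting x = -2u + 3v, y = u - v into the integrand,

    11x^2 + 11y^2 → 55u^2 - 154u v + 110v^2,

so the integral becomes

    ∬_R (55u^2 - 154u v + 110v^2) · |J| du dv = ∫_0^3 ∫_0^3 (55u^2 - 154u v + 110v^2) dv du.

Inner (v): 165u^2 - 693u + 990.
Outer (u): 2673/2.

Therefore ∬_D (11x^2 + 11y^2) dx dy = 2673/2.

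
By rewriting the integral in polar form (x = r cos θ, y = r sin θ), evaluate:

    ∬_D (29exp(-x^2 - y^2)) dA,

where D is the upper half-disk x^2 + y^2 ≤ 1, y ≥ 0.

The region D is 0 ≤ r ≤ 1, 0 ≤ θ ≤ π in polar coordinates, where x = r cos(θ), y = r sin(θ), and dA = r dr dθ.

Under the substitution, the integrand becomes 29exp(-r^2), so

    ∬_D (29exp(-x^2 - y^2)) dA = ∫_{0}^{π} ∫_{0}^{1} (29exp(-r^2)) · r dr dθ.

Inner integral (in r): ∫_{0}^{1} (29exp(-r^2)) · r dr = 29/2 - 29exp(-1)/2.

Outer integral (in θ): ∫_{0}^{π} (29/2 - 29exp(-1)/2) dθ = -29π (1 - e)exp(-1)/2.

Therefore ∬_D (29exp(-x^2 - y^2)) dA = -29π (1 - e)exp(-1)/2.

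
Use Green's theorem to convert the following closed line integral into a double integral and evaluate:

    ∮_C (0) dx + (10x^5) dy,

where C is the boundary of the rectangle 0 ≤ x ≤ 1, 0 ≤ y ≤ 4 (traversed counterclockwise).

Green's theorem converts the closed line integral into a double integral over the enclosed region D:

    ∮_C P dx + Q dy = ∬_D (∂Q/∂x - ∂P/∂y) dA.

Here P = 0, Q = 10x^5, so

    ∂Q/∂x = 50x^4,    ∂P/∂y = 0,
    ∂Q/∂x - ∂P/∂y = 50x^4.

D is the region 0 ≤ x ≤ 1, 0 ≤ y ≤ 4. Evaluating the double integral:

    ∬_D (50x^4) dA = ∫_0^{1} ∫_0^{4} (50x^4) dy dx.

Inner (y from 0 to 4): 200x^4.
Outer (x from 0 to 1): 40.

Therefore ∮_C P dx + Q dy = 40.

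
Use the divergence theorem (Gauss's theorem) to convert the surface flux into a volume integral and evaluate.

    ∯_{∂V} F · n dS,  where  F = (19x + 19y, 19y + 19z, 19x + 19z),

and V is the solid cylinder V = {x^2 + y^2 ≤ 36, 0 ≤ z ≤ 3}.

By the divergence theorem,

    ∯_{∂V} F · n dS = ∭_V (∇ · F) dV.

Compute the divergence:
    ∇ · F = ∂F_x/∂x + ∂F_y/∂y + ∂F_z/∂z = 19 + 19 + 19 = 57.

In cylindrical coordinates, x = r cos(θ), y = r sin(θ), z = z, dV = r dr dθ dz, with 0 ≤ r ≤ 6, 0 ≤ θ ≤ 2π, 0 ≤ z ≤ 3.

The integrand, after substitution and multiplying by the volume element, becomes (57) · r, so

    ∭_V (∇·F) dV = ∫_0^{2π} ∫_0^{6} ∫_0^{3} (57) · r dz dr dθ.

Inner (z from 0 to 3): 171r.
Middle (r from 0 to 6): 3078.
Outer (θ from 0 to 2π): 6156π.

Therefore ∯_{∂V} F · n dS = 6156π.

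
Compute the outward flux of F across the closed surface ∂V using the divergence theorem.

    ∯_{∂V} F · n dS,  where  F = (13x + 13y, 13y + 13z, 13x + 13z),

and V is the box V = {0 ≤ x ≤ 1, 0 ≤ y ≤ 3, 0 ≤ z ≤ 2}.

By the divergence theorem,

    ∯_{∂V} F · n dS = ∭_V (∇ · F) dV.

Compute the divergence:
    ∇ · F = ∂F_x/∂x + ∂F_y/∂y + ∂F_z/∂z = 13 + 13 + 13 = 39.

V is a rectangular box, so dV = dx dy dz with 0 ≤ x ≤ 1, 0 ≤ y ≤ 3, 0 ≤ z ≤ 2.

Integrate (39) over V as an iterated integral:

    ∭_V (∇·F) dV = ∫_0^{1} ∫_0^{3} ∫_0^{2} (39) dz dy dx.

Inner (z from 0 to 2): 78.
Middle (y from 0 to 3): 234.
Outer (x from 0 to 1): 234.

Therefore ∯_{∂V} F · n dS = 234.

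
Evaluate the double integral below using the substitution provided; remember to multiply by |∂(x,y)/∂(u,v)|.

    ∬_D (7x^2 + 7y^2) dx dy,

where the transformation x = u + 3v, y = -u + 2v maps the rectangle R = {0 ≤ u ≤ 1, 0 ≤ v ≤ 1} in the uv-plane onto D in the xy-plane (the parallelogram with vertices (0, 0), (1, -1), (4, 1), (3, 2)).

Compute the Jacobian determinant of (x, y) with respect to (u, v):

    ∂(x,y)/∂(u,v) = | 1  3 | = (1)(2) - (3)(-1) = 5.
                   | -1  2 |

Its absolute value is |J| = 5 (the area scaling factor).

Substituting x = u + 3v, y = -u + 2v into the integrand,

    7x^2 + 7y^2 → 14u^2 + 14u v + 91v^2,

so the integral becomes

    ∬_R (14u^2 + 14u v + 91v^2) · |J| du dv = ∫_0^1 ∫_0^1 (70u^2 + 70u v + 455v^2) dv du.

Inner (v): 70u^2 + 35u + 455/3.
Outer (u): 385/2.

Therefore ∬_D (7x^2 + 7y^2) dx dy = 385/2.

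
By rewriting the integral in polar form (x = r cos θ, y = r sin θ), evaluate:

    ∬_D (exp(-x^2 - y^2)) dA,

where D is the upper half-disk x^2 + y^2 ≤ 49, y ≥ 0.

The region D is 0 ≤ r ≤ 7, 0 ≤ θ ≤ π in polar coordinates, where x = r cos(θ), y = r sin(θ), and dA = r dr dθ.

Under the substitution, the integrand becomes exp(-r^2), so

    ∬_D (exp(-x^2 - y^2)) dA = ∫_{0}^{π} ∫_{0}^{7} (exp(-r^2)) · r dr dθ.

Inner integral (in r): ∫_{0}^{7} (exp(-r^2)) · r dr = -(1 - exp(49))exp(-49)/2.

Outer integral (in θ): ∫_{0}^{π} (-(1 - exp(49))exp(-49)/2) dθ = -π exp(-49)/2 + π/2.

Therefore ∬_D (exp(-x^2 - y^2)) dA = -π exp(-49)/2 + π/2.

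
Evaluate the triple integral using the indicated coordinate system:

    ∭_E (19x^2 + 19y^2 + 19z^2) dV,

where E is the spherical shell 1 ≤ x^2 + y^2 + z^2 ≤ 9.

In spherical coordinates, x = ρ sin(φ) cos(θ), y = ρ sin(φ) sin(θ), z = ρ cos(φ), and dV = ρ^2 sin(φ) dρ dφ dθ.

The integrand becomes 19ρ^2, so

    ∭_E (19x^2 + 19y^2 + 19z^2) dV = ∫_{0}^{2π} ∫_{0}^{π} ∫_{1}^{3} (19ρ^2) · ρ^2 sin(φ) dρ dφ dθ.

Inner (ρ): 4598sin(φ)/5.
Middle (φ): 9196/5.
Outer (θ): 18392π/5.

Therefore the triple integral equals 18392π/5.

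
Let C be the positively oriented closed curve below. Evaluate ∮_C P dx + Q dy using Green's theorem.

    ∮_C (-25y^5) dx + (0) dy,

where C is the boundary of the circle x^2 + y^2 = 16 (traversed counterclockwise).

Green's theorem converts the closed line integral into a double integral over the enclosed region D:

    ∮_C P dx + Q dy = ∬_D (∂Q/∂x - ∂P/∂y) dA.

Here P = -25y^5, Q = 0, so

    ∂Q/∂x = 0,    ∂P/∂y = -125y^4,
    ∂Q/∂x - ∂P/∂y = 125y^4.

D is the region x^2 + y^2 ≤ 16. Evaluating the double integral:

In polar coordinates (x = r cos θ, y = r sin θ, dA = r dr dθ) the integrand becomes 125r^4sin(θ)^4, so

    ∬_D (125y^4) dA = ∫_0^{2π} ∫_0^{4} (125r^4sin(θ)^4) · r dr dθ.

Inner (r from 0 to 4): 256000sin(θ)^4/3.
Outer (θ from 0 to 2π): 64000π.

Therefore ∮_C P dx + Q dy = 64000π.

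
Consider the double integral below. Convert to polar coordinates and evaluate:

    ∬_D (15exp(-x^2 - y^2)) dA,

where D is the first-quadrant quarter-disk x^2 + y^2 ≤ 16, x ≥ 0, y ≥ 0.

The region D is 0 ≤ r ≤ 4, 0 ≤ θ ≤ π/2 in polar coordinates, where x = r cos(θ), y = r sin(θ), and dA = r dr dθ.

Under the substitution, the integrand becomes 15exp(-r^2), so

    ∬_D (15exp(-x^2 - y^2)) dA = ∫_{0}^{π/2} ∫_{0}^{4} (15exp(-r^2)) · r dr dθ.

Inner integral (in r): ∫_{0}^{4} (15exp(-r^2)) · r dr = 15/2 - 15exp(-16)/2.

Outer integral (in θ): ∫_{0}^{π/2} (15/2 - 15exp(-16)/2) dθ = -15π (1 - exp(16))exp(-16)/4.

Therefore ∬_D (15exp(-x^2 - y^2)) dA = -15π (1 - exp(16))exp(-16)/4.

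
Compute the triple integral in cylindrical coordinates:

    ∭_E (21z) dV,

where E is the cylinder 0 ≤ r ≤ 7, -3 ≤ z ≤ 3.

In cylindrical coordinates, x = r cos(θ), y = r sin(θ), z = z, and dV = r dr dθ dz.

The integrand becomes 21z, so

    ∭_E (21z) dV = ∫_{0}^{2π} ∫_{0}^{7} ∫_{-3}^{3} (21z) · r dz dr dθ.

Inner (z): 0.
Middle (r from 0 to 7): 0.
Outer (θ): 0.

Therefore the triple integral equals 0.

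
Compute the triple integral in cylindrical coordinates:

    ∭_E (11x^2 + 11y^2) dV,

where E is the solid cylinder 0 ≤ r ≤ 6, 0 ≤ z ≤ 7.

In cylindrical coordinates, x = r cos(θ), y = r sin(θ), z = z, and dV = r dr dθ dz.

The integrand becomes 11r^2, so

    ∭_E (11x^2 + 11y^2) dV = ∫_{0}^{2π} ∫_{0}^{6} ∫_{0}^{7} (11r^2) · r dz dr dθ.

Inner (z): 77r^3.
Middle (r from 0 to 6): 24948.
Outer (θ): 49896π.

Therefore the triple integral equals 49896π.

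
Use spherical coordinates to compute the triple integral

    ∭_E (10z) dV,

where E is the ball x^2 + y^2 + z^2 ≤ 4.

In spherical coordinates, x = ρ sin(φ) cos(θ), y = ρ sin(φ) sin(θ), z = ρ cos(φ), and dV = ρ^2 sin(φ) dρ dφ dθ.

The integrand becomes 10ρ cos(φ), so

    ∭_E (10z) dV = ∫_{0}^{2π} ∫_{0}^{π} ∫_{0}^{2} (10ρ cos(φ)) · ρ^2 sin(φ) dρ dφ dθ.

Inner (ρ): 20sin(2φ).
Middle (φ): 0.
Outer (θ): 0.

Therefore the triple integral equals 0.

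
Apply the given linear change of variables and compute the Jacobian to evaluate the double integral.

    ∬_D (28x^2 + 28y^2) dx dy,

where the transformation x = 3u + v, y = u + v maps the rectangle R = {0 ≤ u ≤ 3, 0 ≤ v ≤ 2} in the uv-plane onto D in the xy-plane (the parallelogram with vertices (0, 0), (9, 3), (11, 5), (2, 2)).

Compute the Jacobian determinant of (x, y) with respect to (u, v):

    ∂(x,y)/∂(u,v) = | 3  1 | = (3)(1) - (1)(1) = 2.
                   | 1  1 |

Its absolute value is |J| = 2 (the area scaling factor).

Substituting x = 3u + v, y = u + v into the integrand,

    28x^2 + 28y^2 → 280u^2 + 224u v + 56v^2,

so the integral becomes

    ∬_R (280u^2 + 224u v + 56v^2) · |J| du dv = ∫_0^3 ∫_0^2 (560u^2 + 448u v + 112v^2) dv du.

Inner (v): 1120u^2 + 896u + 896/3.
Outer (u): 15008.

Therefore ∬_D (28x^2 + 28y^2) dx dy = 15008.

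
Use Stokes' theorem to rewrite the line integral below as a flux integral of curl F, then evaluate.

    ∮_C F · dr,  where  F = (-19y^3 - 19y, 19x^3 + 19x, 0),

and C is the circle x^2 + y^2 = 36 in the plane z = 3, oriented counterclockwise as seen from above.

Let S be the flat disk x^2 + y^2 ≤ 36 in the plane z = 3, with upward unit normal n̂ = ẑ. By Stokes' theorem,

    ∮_C F · dr = ∬_S (∇ × F) · n̂ dS = ∬_D (curl F)_z dA,

where D is the disk x^2 + y^2 ≤ 36.

Compute the curl of F = (-19y^3 - 19y, 19x^3 + 19x, 0):
    (∇ × F)_x = ∂F_z/∂y - ∂F_y/∂z = 0,
    (∇ × F)_y = ∂F_x/∂z - ∂F_z/∂x = 0,
    (∇ × F)_z = ∂F_y/∂x - ∂F_x/∂y = 57x^2 + 57y^2 + 38.

On z = 3, (curl F)_z = 57x^2 + 57y^2 + 38.

Convert to polar (x = r cos θ, y = r sin θ, dA = r dr dθ); the integrand becomes 57r^2 + 38, so

    ∬_D (curl F)_z dA = ∫_0^{2π} ∫_0^{6} (57r^2 + 38) · r dr dθ.

Inner (r from 0 to 6): 19152.
Outer (θ from 0 to 2π): 38304π.

Therefore ∮_C F · dr = 38304π.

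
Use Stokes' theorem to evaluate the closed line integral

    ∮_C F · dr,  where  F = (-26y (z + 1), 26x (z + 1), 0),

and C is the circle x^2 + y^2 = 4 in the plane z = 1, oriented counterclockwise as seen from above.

Let S be the flat disk x^2 + y^2 ≤ 4 in the plane z = 1, with upward unit normal n̂ = ẑ. By Stokes' theorem,

    ∮_C F · dr = ∬_S (∇ × F) · n̂ dS = ∬_D (curl F)_z dA,

where D is the disk x^2 + y^2 ≤ 4.

Compute the curl of F = (-26y (z + 1), 26x (z + 1), 0):
    (∇ × F)_x = ∂F_z/∂y - ∂F_y/∂z = -26x,
    (∇ × F)_y = ∂F_x/∂z - ∂F_z/∂x = -26y,
    (∇ × F)_z = ∂F_y/∂x - ∂F_x/∂y = 52z + 52.

On z = 1, (curl F)_z = 104.

Convert to polar (x = r cos θ, y = r sin θ, dA = r dr dθ); the integrand becomes 104, so

    ∬_D (curl F)_z dA = ∫_0^{2π} ∫_0^{2} (104) · r dr dθ.

Inner (r from 0 to 2): 208.
Outer (θ from 0 to 2π): 416π.

Therefore ∮_C F · dr = 416π.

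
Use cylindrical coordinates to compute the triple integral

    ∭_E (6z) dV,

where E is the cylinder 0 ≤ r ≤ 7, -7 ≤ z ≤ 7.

In cylindrical coordinates, x = r cos(θ), y = r sin(θ), z = z, and dV = r dr dθ dz.

The integrand becomes 6z, so

    ∭_E (6z) dV = ∫_{0}^{2π} ∫_{0}^{7} ∫_{-7}^{7} (6z) · r dz dr dθ.

Inner (z): 0.
Middle (r from 0 to 7): 0.
Outer (θ): 0.

Therefore the triple integral equals 0.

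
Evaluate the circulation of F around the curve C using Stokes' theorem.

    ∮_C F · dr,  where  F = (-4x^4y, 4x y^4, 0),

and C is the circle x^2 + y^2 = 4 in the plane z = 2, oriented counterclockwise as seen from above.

Let S be the flat disk x^2 + y^2 ≤ 4 in the plane z = 2, with upward unit normal n̂ = ẑ. By Stokes' theorem,

    ∮_C F · dr = ∬_S (∇ × F) · n̂ dS = ∬_D (curl F)_z dA,

where D is the disk x^2 + y^2 ≤ 4.

Compute the curl of F = (-4x^4y, 4x y^4, 0):
    (∇ × F)_x = ∂F_z/∂y - ∂F_y/∂z = 0,
    (∇ × F)_y = ∂F_x/∂z - ∂F_z/∂x = 0,
    (∇ × F)_z = ∂F_y/∂x - ∂F_x/∂y = 4x^4 + 4y^4.

On z = 2, (curl F)_z = 4x^4 + 4y^4.

Convert to polar (x = r cos θ, y = r sin θ, dA = r dr dθ); the integrand becomes 4r^4(sin(θ)^4 + cos(θ)^4), so

    ∬_D (curl F)_z dA = ∫_0^{2π} ∫_0^{2} (4r^4(sin(θ)^4 + cos(θ)^4)) · r dr dθ.

Inner (r from 0 to 2): 128sin(θ)^4/3 + 128cos(θ)^4/3.
Outer (θ from 0 to 2π): 64π.

Therefore ∮_C F · dr = 64π.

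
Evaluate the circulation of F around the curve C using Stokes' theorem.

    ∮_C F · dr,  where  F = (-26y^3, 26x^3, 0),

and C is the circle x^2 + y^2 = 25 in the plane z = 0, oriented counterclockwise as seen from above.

Let S be the flat disk x^2 + y^2 ≤ 25 in the plane z = 0, with upward unit normal n̂ = ẑ. By Stokes' theorem,

    ∮_C F · dr = ∬_S (∇ × F) · n̂ dS = ∬_D (curl F)_z dA,

where D is the disk x^2 + y^2 ≤ 25.

Compute the curl of F = (-26y^3, 26x^3, 0):
    (∇ × F)_x = ∂F_z/∂y - ∂F_y/∂z = 0,
    (∇ × F)_y = ∂F_x/∂z - ∂F_z/∂x = 0,
    (∇ × F)_z = ∂F_y/∂x - ∂F_x/∂y = 78x^2 + 78y^2.

On z = 0, (curl F)_z = 78x^2 + 78y^2.

Convert to polar (x = r cos θ, y = r sin θ, dA = r dr dθ); the integrand becomes 78r^2, so

    ∬_D (curl F)_z dA = ∫_0^{2π} ∫_0^{5} (78r^2) · r dr dθ.

Inner (r from 0 to 5): 24375/2.
Outer (θ from 0 to 2π): 24375π.

Therefore ∮_C F · dr = 24375π.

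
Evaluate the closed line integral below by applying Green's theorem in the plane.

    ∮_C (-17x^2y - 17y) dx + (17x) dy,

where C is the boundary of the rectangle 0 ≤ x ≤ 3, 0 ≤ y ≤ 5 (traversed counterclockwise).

Green's theorem converts the closed line integral into a double integral over the enclosed region D:

    ∮_C P dx + Q dy = ∬_D (∂Q/∂x - ∂P/∂y) dA.

Here P = -17x^2y - 17y, Q = 17x, so

    ∂Q/∂x = 17,    ∂P/∂y = -17x^2 - 17,
    ∂Q/∂x - ∂P/∂y = 17x^2 + 34.

D is the region 0 ≤ x ≤ 3, 0 ≤ y ≤ 5. Evaluating the double integral:

    ∬_D (17x^2 + 34) dA = ∫_0^{3} ∫_0^{5} (17x^2 + 34) dy dx.

Inner (y from 0 to 5): 85x^2 + 170.
Outer (x from 0 to 3): 1275.

Therefore ∮_C P dx + Q dy = 1275.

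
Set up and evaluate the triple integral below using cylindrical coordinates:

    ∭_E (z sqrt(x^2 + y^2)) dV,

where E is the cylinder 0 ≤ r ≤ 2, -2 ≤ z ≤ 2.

In cylindrical coordinates, x = r cos(θ), y = r sin(θ), z = z, and dV = r dr dθ dz.

The integrand becomes r z, so

    ∭_E (z sqrt(x^2 + y^2)) dV = ∫_{0}^{2π} ∫_{0}^{2} ∫_{-2}^{2} (r z) · r dz dr dθ.

Inner (z): 0.
Middle (r from 0 to 2): 0.
Outer (θ): 0.

Therefore the triple integral equals 0.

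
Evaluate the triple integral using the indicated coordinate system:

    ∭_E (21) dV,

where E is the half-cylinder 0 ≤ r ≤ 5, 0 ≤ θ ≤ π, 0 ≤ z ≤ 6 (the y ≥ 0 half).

In cylindrical coordinates, x = r cos(θ), y = r sin(θ), z = z, and dV = r dr dθ dz.

The integrand becomes 21, so

    ∭_E (21) dV = ∫_{0}^{π} ∫_{0}^{5} ∫_{0}^{6} (21) · r dz dr dθ.

Inner (z): 126r.
Middle (r from 0 to 5): 1575.
Outer (θ): 1575π.

Therefore the triple integral equals 1575π.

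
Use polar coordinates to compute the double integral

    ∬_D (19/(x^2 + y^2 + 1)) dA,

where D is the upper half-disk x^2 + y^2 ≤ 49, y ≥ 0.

The region D is 0 ≤ r ≤ 7, 0 ≤ θ ≤ π in polar coordinates, where x = r cos(θ), y = r sin(θ), and dA = r dr dθ.

Under the substitution, the integrand becomes 19/(r^2 + 1), so

    ∬_D (19/(x^2 + y^2 + 1)) dA = ∫_{0}^{π} ∫_{0}^{7} (19/(r^2 + 1)) · r dr dθ.

Inner integral (in r): ∫_{0}^{7} (19/(r^2 + 1)) · r dr = 19log(50)/2.

Outer integral (in θ): ∫_{0}^{π} (19log(50)/2) dθ = 19π log(50)/2.

Therefore ∬_D (19/(x^2 + y^2 + 1)) dA = 19π log(50)/2.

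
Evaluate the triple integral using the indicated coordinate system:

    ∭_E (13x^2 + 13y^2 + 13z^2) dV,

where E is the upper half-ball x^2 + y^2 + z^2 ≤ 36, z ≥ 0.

In spherical coordinates, x = ρ sin(φ) cos(θ), y = ρ sin(φ) sin(θ), z = ρ cos(φ), and dV = ρ^2 sin(φ) dρ dφ dθ.

The integrand becomes 13ρ^2, so

    ∭_E (13x^2 + 13y^2 + 13z^2) dV = ∫_{0}^{2π} ∫_{0}^{π/2} ∫_{0}^{6} (13ρ^2) · ρ^2 sin(φ) dρ dφ dθ.

Inner (ρ): 101088sin(φ)/5.
Middle (φ): 101088/5.
Outer (θ): 202176π/5.

Therefore the triple integral equals 202176π/5.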